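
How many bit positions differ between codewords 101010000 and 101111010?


Count differing positions: . . . ^ . ^ . ^ . = 3 differences

3


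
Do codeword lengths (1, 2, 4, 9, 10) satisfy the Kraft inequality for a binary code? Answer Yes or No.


Kraft sum = sum(2^(-l_i)) = 0.8154, need <= 1. Result: satisfied (a binary prefix-free code with these lengths exists)

Yes


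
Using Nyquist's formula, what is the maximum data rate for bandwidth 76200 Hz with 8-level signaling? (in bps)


Rate = 2 * B * log2(M) = 2 * 76200 * 3.0 = 457200.0

457200.0 bps


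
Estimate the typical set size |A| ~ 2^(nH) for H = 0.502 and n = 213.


log2|A_typical| = nH = 213 * 0.502 = 106.926, so |A_typical| ~ 2^106.926 = 1.541e+32

1.541e+32


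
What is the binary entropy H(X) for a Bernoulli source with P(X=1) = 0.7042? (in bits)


H = -p*log2(p) - (1-p)*log2(1-p). -0.7042*log2(0.7042) = 0.356285; -0.2958*log2(0.2958) = 0.519811. H = 0.356285 + 0.519811 = 0.8761

0.8761 bits


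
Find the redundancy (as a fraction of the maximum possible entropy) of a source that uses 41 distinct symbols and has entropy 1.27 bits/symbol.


H_max = log2(K) = log2(41) = 5.3576 bits/symbol. Redundancy = 1 - H/H_max = 1 - 1.27/5.3576 = 1 - 0.237 = 0.763

0.763


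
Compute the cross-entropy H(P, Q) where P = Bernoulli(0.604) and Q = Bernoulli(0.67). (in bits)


H(P,Q) = -p*log2(q) - (1-p)*log2(1-q). -0.604*log2(0.67) = 0.348971; -0.396*log2(0.33) = 0.633387. H(P,Q) = 0.348971 + 0.633387 = 0.9824

0.9824 bits


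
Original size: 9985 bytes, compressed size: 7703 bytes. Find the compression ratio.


Ratio = original / compressed = 9985 / 7703 = 1.2962

1.2962


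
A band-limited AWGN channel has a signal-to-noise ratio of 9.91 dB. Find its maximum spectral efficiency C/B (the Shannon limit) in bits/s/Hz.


SNR_linear = 10^(9.91/10) = 9.7949; C/B = log2(1 + SNR_linear) = log2(1 + 9.7949) = 3.4323

3.4323 bits/s/Hz


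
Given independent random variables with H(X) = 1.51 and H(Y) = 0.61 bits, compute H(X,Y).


For independent variables, H(X,Y) = H(X) + H(Y) = 1.51 + 0.61 = 2.12

2.12 bits


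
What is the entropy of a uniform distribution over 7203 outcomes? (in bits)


H = log2(n) = log2(7203) = 12.8144

12.8144 bits


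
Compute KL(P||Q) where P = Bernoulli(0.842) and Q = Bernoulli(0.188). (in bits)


KL = p*log2(p/q) + (1-p)*log2((1-p)/(1-q)) = 0.842*log2(0.842/0.188) + 0.158*log2(0.158/0.812) = 1.4482

1.4482 bits


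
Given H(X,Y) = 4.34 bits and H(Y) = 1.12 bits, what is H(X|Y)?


H(X|Y) = H(X,Y) - H(Y) = 4.34 - 1.12 = 3.22

3.22 bits


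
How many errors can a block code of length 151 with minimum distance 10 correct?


Correction capability = floor((d-1)/2) = floor((10-1)/2) = 4

4 errors


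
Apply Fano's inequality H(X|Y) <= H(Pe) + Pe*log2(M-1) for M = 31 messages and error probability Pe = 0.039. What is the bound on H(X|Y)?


H(Pe) = -Pe*log2(Pe) - (1-Pe)*log2(1-Pe) = -0.039*log2(0.039) - 0.961*log2(0.961) = 0.182535 + 0.055153 = 0.2377. Pe*log2(M-1) = 0.039*log2(30) = 0.191369. Bound = H(Pe) + Pe*log2(M-1) = 0.182535 + 0.055153 + 0.191369 = 0.4291

0.4291 bits


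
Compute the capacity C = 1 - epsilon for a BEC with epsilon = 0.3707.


C = 1 - epsilon = 1 - 0.3707 = 0.6293

0.6293 bits


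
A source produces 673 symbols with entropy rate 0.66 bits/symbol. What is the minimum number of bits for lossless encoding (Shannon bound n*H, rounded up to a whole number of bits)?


Minimum bits >= n * H = 673 * 0.66 = 444.18, rounded up to a whole number of bits = 445

445 bits


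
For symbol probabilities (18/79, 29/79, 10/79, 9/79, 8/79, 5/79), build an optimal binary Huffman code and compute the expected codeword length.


Huffman construction (repeatedly merge the two least-probable nodes; each merge adds 1 bit to every symbol beneath it): 5/79 + 8/79 = 13/79; 9/79 + 10/79 = 19/79; 13/79 + 18/79 = 31/79; 19/79 + 29/79 = 48/79; 31/79 + 48/79 = 1. Resulting codeword lengths (in the order the probabilities were given): (2, 2, 3, 3, 3, 3). L_avg = sum(p_i * l_i) = 18/79*2 + 29/79*2 + 10/79*3 + 9/79*3 + 8/79*3 + 5/79*3 = 190/79 = 2.4051

2.4051 bits


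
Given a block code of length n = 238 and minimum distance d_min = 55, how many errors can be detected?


Detection capability = d_min - 1 = 55 - 1 = 54

54 errors


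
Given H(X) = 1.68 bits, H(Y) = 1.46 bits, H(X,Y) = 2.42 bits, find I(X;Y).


I(X;Y) = H(X) + H(Y) - H(X,Y) = 1.68 + 1.46 - 2.42 = 0.72

0.72 bits


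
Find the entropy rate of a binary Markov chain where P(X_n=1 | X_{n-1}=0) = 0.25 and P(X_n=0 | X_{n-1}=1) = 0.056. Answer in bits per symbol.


Stationary distribution: pi_0 = p10/(p01+p10) = 0.183, pi_1 = 0.817. Entropy rate H' = pi_0*H(p01) + pi_1*H(p10) = 0.183*0.8113 + 0.817*0.3114 = 0.4028

0.4028 bits/symbol


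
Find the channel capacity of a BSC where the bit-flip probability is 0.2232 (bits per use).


H(p) = -p*log2(p) - (1-p)*log2(1-p) = -0.2232*log2(0.2232) - 0.7768*log2(0.7768) = 0.482914 + 0.283054 = 0.766. C = 1 - H(p) = 1 - 0.766 = 0.234

0.234 bits


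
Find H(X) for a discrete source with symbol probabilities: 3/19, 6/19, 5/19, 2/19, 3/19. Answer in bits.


H = -sum(p_i * log2(p_i)). Terms: -(3/19)*log2(3/19) = 0.420468; -(6/19)*log2(6/19) = 0.525147; -(5/19)*log2(5/19) = 0.506842; -(2/19)*log2(2/19) = 0.341887; -(3/19)*log2(3/19) = 0.420468. H = 0.420468 + 0.525147 + 0.506842 + 0.341887 + 0.420468 = 2.2148

2.2148 bits


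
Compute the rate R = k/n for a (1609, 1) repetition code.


Rate = k/n = 1/1609

1/1609


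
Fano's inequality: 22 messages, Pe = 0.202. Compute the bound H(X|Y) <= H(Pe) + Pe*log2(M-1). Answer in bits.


H(Pe) = -Pe*log2(Pe) - (1-Pe)*log2(1-Pe) = -0.202*log2(0.202) - 0.798*log2(0.798) = 0.466130 + 0.259780 = 0.7259. Pe*log2(M-1) = 0.202*log2(21) = 0.887248. Bound = H(Pe) + Pe*log2(M-1) = 0.466130 + 0.259780 + 0.887248 = 1.6132

1.6132 bits


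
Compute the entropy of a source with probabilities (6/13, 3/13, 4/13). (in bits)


H = -sum(p_i * log2(p_i)). Terms: -(6/13)*log2(6/13) = 0.514836; -(3/13)*log2(3/13) = 0.488187; -(4/13)*log2(4/13) = 0.523212. H = 0.514836 + 0.488187 + 0.523212 = 1.5262

1.5262 bits


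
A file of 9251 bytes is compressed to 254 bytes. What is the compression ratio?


Ratio = original / compressed = 9251 / 254 = 36.4213

36.4213


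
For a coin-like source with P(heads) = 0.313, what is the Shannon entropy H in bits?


H = -p*log2(p) - (1-p)*log2(1-p). -0.313*log2(0.313) = 0.524515; -0.687*log2(0.687) = 0.372092. H = 0.524515 + 0.372092 = 0.8966

0.8966 bits


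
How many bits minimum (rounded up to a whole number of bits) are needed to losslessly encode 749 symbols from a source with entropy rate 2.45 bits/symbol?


Minimum bits >= n * H = 749 * 2.45 = 1835.05, rounded up to a whole number of bits = 1836

1836 bits


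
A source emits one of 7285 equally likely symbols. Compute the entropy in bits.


H = log2(n) = log2(7285) = 12.8307

12.8307 bits


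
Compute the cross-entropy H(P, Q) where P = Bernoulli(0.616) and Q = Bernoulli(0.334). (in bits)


H(P,Q) = -p*log2(q) - (1-p)*log2(1-q). -0.616*log2(0.334) = 0.974561; -0.384*log2(0.666) = 0.225180. H(P,Q) = 0.974561 + 0.225180 = 1.1997

1.1997 bits


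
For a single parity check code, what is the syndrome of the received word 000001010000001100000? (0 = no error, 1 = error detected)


Syndrome = XOR of all bits = 0 XOR 0 XOR 0 XOR 0 XOR 0 XOR 1 XOR 0 XOR 1 XOR 0 XOR 0 XOR 0 XOR 0 XOR 0 XOR 0 XOR 1 XOR 1 XOR 0 XOR 0 XOR 0 XOR 0 XOR 0 = 0

0


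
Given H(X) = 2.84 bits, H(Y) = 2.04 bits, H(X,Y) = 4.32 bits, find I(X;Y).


I(X;Y) = H(X) + H(Y) - H(X,Y) = 2.84 + 2.04 - 4.32 = 0.56

0.56 bits


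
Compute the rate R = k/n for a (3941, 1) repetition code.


Rate = k/n = 1/3941

1/3941


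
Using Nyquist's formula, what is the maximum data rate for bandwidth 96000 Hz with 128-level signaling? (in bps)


Rate = 2 * B * log2(M) = 2 * 96000 * 7.0 = 1344000.0

1344000.0 bps


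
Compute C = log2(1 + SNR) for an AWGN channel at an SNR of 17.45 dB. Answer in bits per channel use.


SNR_linear = 10^(17.45/10) = 55.5904; C = log2(1 + SNR_linear) = log2(1 + 55.5904) = 5.8225

5.8225 bits/channel use


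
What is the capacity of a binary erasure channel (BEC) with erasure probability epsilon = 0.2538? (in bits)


C = 1 - epsilon = 1 - 0.2538 = 0.7462

0.7462 bits


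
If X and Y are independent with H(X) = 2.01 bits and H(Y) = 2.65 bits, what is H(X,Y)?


For independent variables, H(X,Y) = H(X) + H(Y) = 2.01 + 2.65 = 4.66

4.66 bits


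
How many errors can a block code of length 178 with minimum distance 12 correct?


Correction capability = floor((d-1)/2) = floor((12-1)/2) = 5

5 errors


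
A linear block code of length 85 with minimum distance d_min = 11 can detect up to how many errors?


Detection capability = d_min - 1 = 11 - 1 = 10

10 errors


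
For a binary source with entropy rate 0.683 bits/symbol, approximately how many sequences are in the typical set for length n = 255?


log2|A_typical| = nH = 255 * 0.683 = 174.165, so |A_typical| ~ 2^174.165 = 2.685e+52

2.685e+52


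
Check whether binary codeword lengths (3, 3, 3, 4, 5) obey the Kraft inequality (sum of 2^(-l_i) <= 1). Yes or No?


Kraft sum = sum(2^(-l_i)) = 0.4688, need <= 1. Result: satisfied (a binary prefix-free code with these lengths exists)

Yes


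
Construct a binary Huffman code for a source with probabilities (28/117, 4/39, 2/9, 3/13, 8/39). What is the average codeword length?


Huffman construction (repeatedly merge the two least-probable nodes; each merge adds 1 bit to every symbol beneath it): 4/39 + 8/39 = 4/13; 2/9 + 3/13 = 53/117; 28/117 + 4/13 = 64/117; 53/117 + 64/117 = 1. Resulting codeword lengths (in the order the probabilities were given): (2, 3, 2, 2, 3). L_avg = sum(p_i * l_i) = 28/117*2 + 4/39*3 + 2/9*2 + 3/13*2 + 8/39*3 = 30/13 = 2.3077

2.3077 bits


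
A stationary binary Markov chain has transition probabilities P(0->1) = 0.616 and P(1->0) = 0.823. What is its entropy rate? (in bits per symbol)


Stationary distribution: pi_0 = p10/(p01+p10) = 0.5719, pi_1 = 0.4281. Entropy rate H' = pi_0*H(p01) + pi_1*H(p10) = 0.5719*0.9608 + 0.4281*0.6735 = 0.8378

0.8378 bits/symbol


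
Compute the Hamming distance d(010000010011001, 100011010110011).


Count differing positions: ^ ^ . . ^ ^ . . . ^ . ^ . ^ . = 7 differences

7


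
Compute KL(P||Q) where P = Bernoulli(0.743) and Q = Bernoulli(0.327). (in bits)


KL = p*log2(p/q) + (1-p)*log2((1-p)/(1-q)) = 0.743*log2(0.743/0.327) + 0.257*log2(0.257/0.673) = 0.5228

0.5228 bits


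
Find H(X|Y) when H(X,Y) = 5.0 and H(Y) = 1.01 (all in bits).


H(X|Y) = H(X,Y) - H(Y) = 5.0 - 1.01 = 3.99

3.99 bits


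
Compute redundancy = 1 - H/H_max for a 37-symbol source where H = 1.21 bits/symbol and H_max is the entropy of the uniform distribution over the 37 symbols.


H_max = log2(K) = log2(37) = 5.2095 bits/symbol. Redundancy = 1 - H/H_max = 1 - 1.21/5.2095 = 1 - 0.2323 = 0.7677

0.7677


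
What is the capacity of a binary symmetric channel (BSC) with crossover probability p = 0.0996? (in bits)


H(p) = -p*log2(p) - (1-p)*log2(1-p) = -0.0996*log2(0.0996) - 0.9004*log2(0.9004) = 0.331440 + 0.136286 = 0.4677. C = 1 - H(p) = 1 - 0.4677 = 0.5323

0.5323 bits


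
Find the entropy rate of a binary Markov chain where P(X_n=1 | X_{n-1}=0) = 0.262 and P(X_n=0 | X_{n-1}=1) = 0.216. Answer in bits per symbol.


Stationary distribution: pi_0 = p10/(p01+p10) = 0.4519, pi_1 = 0.5481. Entropy rate H' = pi_0*H(p01) + pi_1*H(p10) = 0.4519*0.8297 + 0.5481*0.7528 = 0.7876

0.7876 bits/symbol


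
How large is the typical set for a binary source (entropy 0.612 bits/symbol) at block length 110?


log2|A_typical| = nH = 110 * 0.612 = 67.32, so |A_typical| ~ 2^67.32 = 1.842e+20

1.842e+20


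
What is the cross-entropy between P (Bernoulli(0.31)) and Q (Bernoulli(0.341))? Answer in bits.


H(P,Q) = -p*log2(q) - (1-p)*log2(1-q). -0.31*log2(0.341) = 0.481168; -0.69*log2(0.659) = 0.415138. H(P,Q) = 0.481168 + 0.415138 = 0.8963

0.8963 bits


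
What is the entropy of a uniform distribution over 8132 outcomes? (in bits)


H = log2(n) = log2(8132) = 12.9894

12.9894 bits


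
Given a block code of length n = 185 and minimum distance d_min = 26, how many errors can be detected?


Detection capability = d_min - 1 = 26 - 1 = 25

25 errors


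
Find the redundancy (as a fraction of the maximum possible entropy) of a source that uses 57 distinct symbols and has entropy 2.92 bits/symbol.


H_max = log2(K) = log2(57) = 5.8329 bits/symbol. Redundancy = 1 - H/H_max = 1 - 2.92/5.8329 = 1 - 0.5006 = 0.4994

0.4994


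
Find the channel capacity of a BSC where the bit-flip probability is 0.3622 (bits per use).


H(p) = -p*log2(p) - (1-p)*log2(1-p) = -0.3622*log2(0.3622) - 0.6378*log2(0.6378) = 0.530674 + 0.413820 = 0.9445. C = 1 - H(p) = 1 - 0.9445 = 0.0555

0.0555 bits


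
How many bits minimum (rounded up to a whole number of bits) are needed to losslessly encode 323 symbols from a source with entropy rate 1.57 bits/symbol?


Minimum bits >= n * H = 323 * 1.57 = 507.11, rounded up to a whole number of bits = 508

508 bits


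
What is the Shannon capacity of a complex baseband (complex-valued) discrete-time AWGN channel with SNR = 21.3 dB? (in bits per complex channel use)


SNR_linear = 10^(21.3/10) = 134.8963; C = log2(1 + SNR_linear) = log2(1 + 134.8963) = 7.0864

7.0864 bits/channel use


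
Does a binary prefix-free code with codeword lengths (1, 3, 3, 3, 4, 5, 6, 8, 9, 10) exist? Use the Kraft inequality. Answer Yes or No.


Kraft sum = sum(2^(-l_i)) = 0.9912, need <= 1. Result: satisfied (a binary prefix-free code with these lengths exists)

Yes


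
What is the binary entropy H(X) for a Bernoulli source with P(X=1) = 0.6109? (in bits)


H = -p*log2(p) - (1-p)*log2(1-p). -0.6109*log2(0.6109) = 0.434345; -0.3891*log2(0.3891) = 0.529871. H = 0.434345 + 0.529871 = 0.9642

0.9642 bits


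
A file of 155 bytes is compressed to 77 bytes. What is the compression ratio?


Ratio = original / compressed = 155 / 77 = 2.013

2.013


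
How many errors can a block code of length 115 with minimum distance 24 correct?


Correction capability = floor((d-1)/2) = floor((24-1)/2) = 11

11 errors


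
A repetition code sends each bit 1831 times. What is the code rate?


Rate = k/n = 1/1831

1/1831


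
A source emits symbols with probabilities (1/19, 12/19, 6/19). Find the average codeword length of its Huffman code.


Huffman construction (repeatedly merge the two least-probable nodes; each merge adds 1 bit to every symbol beneath it): 1/19 + 6/19 = 7/19; 7/19 + 12/19 = 1. Resulting codeword lengths (in the order the probabilities were given): (2, 1, 2). L_avg = sum(p_i * l_i) = 1/19*2 + 12/19*1 + 6/19*2 = 26/19 = 1.3684

1.3684 bits


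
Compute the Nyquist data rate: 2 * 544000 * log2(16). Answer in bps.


Rate = 2 * B * log2(M) = 2 * 544000 * 4.0 = 4352000.0

4352000.0 bps


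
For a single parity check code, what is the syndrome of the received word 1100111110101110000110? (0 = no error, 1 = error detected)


Syndrome = XOR of all bits = 1 XOR 1 XOR 0 XOR 0 XOR 1 XOR 1 XOR 1 XOR 1 XOR 1 XOR 0 XOR 1 XOR 0 XOR 1 XOR 1 XOR 1 XOR 0 XOR 0 XOR 0 XOR 0 XOR 1 XOR 1 XOR 0 = 1

1


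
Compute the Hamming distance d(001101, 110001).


Count differing positions: ^ ^ ^ ^ . . = 4 differences

4


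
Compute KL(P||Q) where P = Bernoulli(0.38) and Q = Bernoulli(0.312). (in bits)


KL = p*log2(p/q) + (1-p)*log2((1-p)/(1-q)) = 0.38*log2(0.38/0.312) + 0.62*log2(0.62/0.688) = 0.015

0.015 bits


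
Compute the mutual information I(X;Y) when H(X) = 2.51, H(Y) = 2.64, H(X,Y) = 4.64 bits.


I(X;Y) = H(X) + H(Y) - H(X,Y) = 2.51 + 2.64 - 4.64 = 0.51

0.51 bits


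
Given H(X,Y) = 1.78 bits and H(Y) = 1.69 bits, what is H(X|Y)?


H(X|Y) = H(X,Y) - H(Y) = 1.78 - 1.69 = 0.09

0.09 bits


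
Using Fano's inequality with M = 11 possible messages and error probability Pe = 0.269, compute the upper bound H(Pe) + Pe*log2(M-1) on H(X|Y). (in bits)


H(Pe) = -Pe*log2(Pe) - (1-Pe)*log2(1-Pe) = -0.269*log2(0.269) - 0.731*log2(0.731) = 0.509573 + 0.330453 = 0.84. Pe*log2(M-1) = 0.269*log2(10) = 0.893599. Bound = H(Pe) + Pe*log2(M-1) = 0.509573 + 0.330453 + 0.893599 = 1.7336

1.7336 bits


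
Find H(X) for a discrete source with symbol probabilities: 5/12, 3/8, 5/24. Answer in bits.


H = -sum(p_i * log2(p_i)). Terms: -(5/12)*log2(5/12) = 0.526264; -(3/8)*log2(3/8) = 0.530639; -(5/24)*log2(5/24) = 0.471466. H = 0.526264 + 0.530639 + 0.471466 = 1.5284

1.5284 bits


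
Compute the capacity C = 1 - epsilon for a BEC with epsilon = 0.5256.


C = 1 - epsilon = 1 - 0.5256 = 0.4744

0.4744 bits


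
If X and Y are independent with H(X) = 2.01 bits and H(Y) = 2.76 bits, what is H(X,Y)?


For independent variables, H(X,Y) = H(X) + H(Y) = 2.01 + 2.76 = 4.77

4.77 bits


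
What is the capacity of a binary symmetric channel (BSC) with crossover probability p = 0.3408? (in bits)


H(p) = -p*log2(p) - (1-p)*log2(1-p) = -0.3408*log2(0.3408) - 0.6592*log2(0.6592) = 0.529263 + 0.396319 = 0.9256. C = 1 - H(p) = 1 - 0.9256 = 0.0744

0.0744 bits


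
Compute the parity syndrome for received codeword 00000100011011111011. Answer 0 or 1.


Syndrome = XOR of all bits = 0 XOR 0 XOR 0 XOR 0 XOR 0 XOR 1 XOR 0 XOR 0 XOR 0 XOR 1 XOR 1 XOR 0 XOR 1 XOR 1 XOR 1 XOR 1 XOR 1 XOR 0 XOR 1 XOR 1 = 0

0


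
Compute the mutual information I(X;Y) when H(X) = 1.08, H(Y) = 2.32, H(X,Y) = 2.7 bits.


I(X;Y) = H(X) + H(Y) - H(X,Y) = 1.08 + 2.32 - 2.7 = 0.7

0.7 bits


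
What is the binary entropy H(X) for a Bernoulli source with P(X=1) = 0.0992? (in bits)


H = -p*log2(p) - (1-p)*log2(1-p). -0.0992*log2(0.0992) = 0.330685; -0.9008*log2(0.9008) = 0.135770. H = 0.330685 + 0.135770 = 0.4665

0.4665 bits


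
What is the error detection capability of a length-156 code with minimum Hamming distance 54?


Detection capability = d_min - 1 = 54 - 1 = 53

53 errors


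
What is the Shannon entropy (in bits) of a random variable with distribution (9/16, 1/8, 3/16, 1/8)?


H = -sum(p_i * log2(p_i)). Terms: -(9/16)*log2(9/16) = 0.466917; -(1/8)*log2(1/8) = 0.375000; -(3/16)*log2(3/16) = 0.452820; -(1/8)*log2(1/8) = 0.375000. H = 0.466917 + 0.375000 + 0.452820 + 0.375000 = 1.6697

1.6697 bits


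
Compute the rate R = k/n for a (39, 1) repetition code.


Rate = k/n = 1/39

1/39


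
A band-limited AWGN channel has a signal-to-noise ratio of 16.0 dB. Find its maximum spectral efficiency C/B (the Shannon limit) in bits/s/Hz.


SNR_linear = 10^(16.0/10) = 39.8107; C/B = log2(1 + SNR_linear) = log2(1 + 39.8107) = 5.3509

5.3509 bits/s/Hz


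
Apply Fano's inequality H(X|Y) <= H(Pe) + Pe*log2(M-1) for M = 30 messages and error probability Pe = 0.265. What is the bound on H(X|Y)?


H(Pe) = -Pe*log2(Pe) - (1-Pe)*log2(1-Pe) = -0.265*log2(0.265) - 0.735*log2(0.735) = 0.507723 + 0.326475 = 0.8342. Pe*log2(M-1) = 0.265*log2(29) = 1.287365. Bound = H(Pe) + Pe*log2(M-1) = 0.507723 + 0.326475 + 1.287365 = 2.1216

2.1216 bits


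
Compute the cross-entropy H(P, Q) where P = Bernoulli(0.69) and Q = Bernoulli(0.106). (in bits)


H(P,Q) = -p*log2(q) - (1-p)*log2(1-q). -0.69*log2(0.106) = 2.234126; -0.31*log2(0.894) = 0.050113. H(P,Q) = 2.234126 + 0.050113 = 2.2842

2.2842 bits


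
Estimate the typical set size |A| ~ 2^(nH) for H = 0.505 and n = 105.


log2|A_typical| = nH = 105 * 0.505 = 53.025, so |A_typical| ~ 2^53.025 = 9.165e+15

9.165e+15


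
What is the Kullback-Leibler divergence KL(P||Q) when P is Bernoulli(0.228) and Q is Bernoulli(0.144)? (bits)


KL = p*log2(p/q) + (1-p)*log2((1-p)/(1-q)) = 0.228*log2(0.228/0.144) + 0.772*log2(0.772/0.856) = 0.0361

0.0361 bits


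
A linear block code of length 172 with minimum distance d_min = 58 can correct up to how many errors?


Correction capability = floor((d-1)/2) = floor((58-1)/2) = 28

28 errors


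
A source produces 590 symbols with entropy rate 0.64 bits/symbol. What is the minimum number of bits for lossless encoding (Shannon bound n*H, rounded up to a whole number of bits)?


Minimum bits >= n * H = 590 * 0.64 = 377.6, rounded up to a whole number of bits = 378

378 bits


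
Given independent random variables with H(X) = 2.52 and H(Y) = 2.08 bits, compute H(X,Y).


For independent variables, H(X,Y) = H(X) + H(Y) = 2.52 + 2.08 = 4.6

4.6 bits


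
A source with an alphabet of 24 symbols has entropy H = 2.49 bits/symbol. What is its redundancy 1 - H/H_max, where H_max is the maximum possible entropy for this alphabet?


H_max = log2(K) = log2(24) = 4.585 bits/symbol. Redundancy = 1 - H/H_max = 1 - 2.49/4.585 = 1 - 0.5431 = 0.4569

0.4569


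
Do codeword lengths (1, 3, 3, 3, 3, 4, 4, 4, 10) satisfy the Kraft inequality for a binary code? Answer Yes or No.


Kraft sum = sum(2^(-l_i)) = 1.1885, need <= 1. Result: violated (a binary prefix-free code with these lengths cannot exist)

No


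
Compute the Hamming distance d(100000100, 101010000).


Count differing positions: . . ^ . ^ . ^ . . = 3 differences

3


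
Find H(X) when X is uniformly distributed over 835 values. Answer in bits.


H = log2(n) = log2(835) = 9.7056

9.7056 bits


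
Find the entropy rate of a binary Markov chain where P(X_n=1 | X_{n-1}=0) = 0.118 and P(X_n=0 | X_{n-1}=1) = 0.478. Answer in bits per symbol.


Stationary distribution: pi_0 = p10/(p01+p10) = 0.802, pi_1 = 0.198. Entropy rate H' = pi_0*H(p01) + pi_1*H(p10) = 0.802*0.5236 + 0.198*0.9986 = 0.6176

0.6176 bits/symbol


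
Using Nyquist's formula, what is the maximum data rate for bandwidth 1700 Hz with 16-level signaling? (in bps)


Rate = 2 * B * log2(M) = 2 * 1700 * 4.0 = 13600.0

13600.0 bps


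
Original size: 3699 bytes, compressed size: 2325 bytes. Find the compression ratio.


Ratio = original / compressed = 3699 / 2325 = 1.591

1.591


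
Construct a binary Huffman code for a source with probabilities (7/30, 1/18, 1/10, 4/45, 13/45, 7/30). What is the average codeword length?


Huffman construction (repeatedly merge the two least-probable nodes; each merge adds 1 bit to every symbol beneath it): 1/18 + 4/45 = 13/90; 1/10 + 13/90 = 11/45; 7/30 + 7/30 = 7/15; 11/45 + 13/45 = 8/15; 7/15 + 8/15 = 1. Resulting codeword lengths (in the order the probabilities were given): (2, 4, 3, 4, 2, 2). L_avg = sum(p_i * l_i) = 7/30*2 + 1/18*4 + 1/10*3 + 4/45*4 + 13/45*2 + 7/30*2 = 43/18 = 2.3889

2.3889 bits


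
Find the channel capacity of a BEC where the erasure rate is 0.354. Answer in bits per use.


C = 1 - epsilon = 1 - 0.354 = 0.646

0.646 bits


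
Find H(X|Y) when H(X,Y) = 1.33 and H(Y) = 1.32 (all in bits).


H(X|Y) = H(X,Y) - H(Y) = 1.33 - 1.32 = 0.01

0.01 bits


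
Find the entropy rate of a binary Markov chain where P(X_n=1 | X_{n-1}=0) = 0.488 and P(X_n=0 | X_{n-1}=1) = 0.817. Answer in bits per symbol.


Stationary distribution: pi_0 = p10/(p01+p10) = 0.6261, pi_1 = 0.3739. Entropy rate H' = pi_0*H(p01) + pi_1*H(p10) = 0.6261*0.9996 + 0.3739*0.6866 = 0.8825

0.8825 bits/symbol


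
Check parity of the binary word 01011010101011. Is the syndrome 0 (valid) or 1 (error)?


Syndrome = XOR of all bits = 0 XOR 1 XOR 0 XOR 1 XOR 1 XOR 0 XOR 1 XOR 0 XOR 1 XOR 0 XOR 1 XOR 0 XOR 1 XOR 1 = 0

0


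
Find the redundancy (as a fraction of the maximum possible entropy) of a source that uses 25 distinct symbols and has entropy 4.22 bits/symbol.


H_max = log2(K) = log2(25) = 4.6439 bits/symbol. Redundancy = 1 - H/H_max = 1 - 4.22/4.6439 = 1 - 0.9087 = 0.0913

0.0913


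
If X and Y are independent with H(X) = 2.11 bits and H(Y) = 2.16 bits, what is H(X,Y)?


For independent variables, H(X,Y) = H(X) + H(Y) = 2.11 + 2.16 = 4.27

4.27 bits


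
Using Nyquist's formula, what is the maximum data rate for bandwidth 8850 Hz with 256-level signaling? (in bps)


Rate = 2 * B * log2(M) = 2 * 8850 * 8.0 = 141600.0

141600.0 bps


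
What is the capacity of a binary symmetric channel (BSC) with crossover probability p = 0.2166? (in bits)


H(p) = -p*log2(p) - (1-p)*log2(1-p) = -0.2166*log2(0.2166) - 0.7834*log2(0.7834) = 0.478013 + 0.275897 = 0.7539. C = 1 - H(p) = 1 - 0.7539 = 0.2461

0.2461 bits


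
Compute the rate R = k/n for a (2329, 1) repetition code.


Rate = k/n = 1/2329

1/2329


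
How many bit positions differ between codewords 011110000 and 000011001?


Count differing positions: . ^ ^ ^ . ^ . . ^ = 5 differences

5


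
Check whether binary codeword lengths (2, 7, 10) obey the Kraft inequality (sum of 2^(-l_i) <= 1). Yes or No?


Kraft sum = sum(2^(-l_i)) = 0.2588, need <= 1. Result: satisfied (a binary prefix-free code with these lengths exists)

Yes


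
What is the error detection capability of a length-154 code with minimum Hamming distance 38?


Detection capability = d_min - 1 = 38 - 1 = 37

37 errors


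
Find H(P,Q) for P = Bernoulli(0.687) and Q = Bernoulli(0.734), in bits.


H(P,Q) = -p*log2(q) - (1-p)*log2(1-q). -0.687*log2(0.734) = 0.306504; -0.313*log2(0.266) = 0.597987. H(P,Q) = 0.306504 + 0.597987 = 0.9045

0.9045 bits


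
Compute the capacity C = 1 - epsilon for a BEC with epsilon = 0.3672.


C = 1 - epsilon = 1 - 0.3672 = 0.6328

0.6328 bits


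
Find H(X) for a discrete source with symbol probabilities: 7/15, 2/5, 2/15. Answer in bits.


H = -sum(p_i * log2(p_i)). Terms: -(7/15)*log2(7/15) = 0.513117; -(2/5)*log2(2/5) = 0.528771; -(2/15)*log2(2/15) = 0.387585. H = 0.513117 + 0.528771 + 0.387585 = 1.4295

1.4295 bits


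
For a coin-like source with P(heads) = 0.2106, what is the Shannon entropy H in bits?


H = -p*log2(p) - (1-p)*log2(1-p). -0.2106*log2(0.2106) = 0.473307; -0.7894*log2(0.7894) = 0.269321. H = 0.473307 + 0.269321 = 0.7426

0.7426 bits


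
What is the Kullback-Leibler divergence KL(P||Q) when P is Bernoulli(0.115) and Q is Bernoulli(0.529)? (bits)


KL = p*log2(p/q) + (1-p)*log2((1-p)/(1-q)) = 0.115*log2(0.115/0.529) + 0.885*log2(0.885/0.471) = 0.5521

0.5521 bits


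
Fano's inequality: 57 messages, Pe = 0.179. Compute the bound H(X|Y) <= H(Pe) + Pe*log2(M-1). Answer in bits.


H(Pe) = -Pe*log2(Pe) - (1-Pe)*log2(1-Pe) = -0.179*log2(0.179) - 0.821*log2(0.821) = 0.444272 + 0.233612 = 0.6779. Pe*log2(M-1) = 0.179*log2(56) = 1.039517. Bound = H(Pe) + Pe*log2(M-1) = 0.444272 + 0.233612 + 1.039517 = 1.7174

1.7174 bits


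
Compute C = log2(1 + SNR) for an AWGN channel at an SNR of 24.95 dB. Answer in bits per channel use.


SNR_linear = 10^(24.95/10) = 312.6079; C = log2(1 + SNR_linear) = log2(1 + 312.6079) = 8.2928

8.2928 bits/channel use


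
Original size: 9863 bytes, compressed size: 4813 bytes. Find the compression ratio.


Ratio = original / compressed = 9863 / 4813 = 2.0492

2.0492


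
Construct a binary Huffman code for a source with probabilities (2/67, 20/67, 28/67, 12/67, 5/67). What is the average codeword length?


Huffman construction (repeatedly merge the two least-probable nodes; each merge adds 1 bit to every symbol beneath it): 2/67 + 5/67 = 7/67; 7/67 + 12/67 = 19/67; 19/67 + 20/67 = 39/67; 28/67 + 39/67 = 1. Resulting codeword lengths (in the order the probabilities were given): (4, 2, 1, 3, 4). L_avg = sum(p_i * l_i) = 2/67*4 + 20/67*2 + 28/67*1 + 12/67*3 + 5/67*4 = 132/67 = 1.9701

1.9701 bits


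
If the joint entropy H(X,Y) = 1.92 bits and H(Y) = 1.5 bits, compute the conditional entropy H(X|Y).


H(X|Y) = H(X,Y) - H(Y) = 1.92 - 1.5 = 0.42

0.42 bits


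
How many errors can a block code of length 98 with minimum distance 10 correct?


Correction capability = floor((d-1)/2) = floor((10-1)/2) = 4

4 errors


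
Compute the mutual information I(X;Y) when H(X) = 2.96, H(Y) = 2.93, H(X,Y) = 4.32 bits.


I(X;Y) = H(X) + H(Y) - H(X,Y) = 2.96 + 2.93 - 4.32 = 1.57

1.57 bits


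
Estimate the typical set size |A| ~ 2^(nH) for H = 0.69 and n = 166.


log2|A_typical| = nH = 166 * 0.69 = 114.54, so |A_typical| ~ 2^114.54 = 3.020e+34

3.020e+34


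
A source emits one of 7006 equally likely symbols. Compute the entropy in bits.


H = log2(n) = log2(7006) = 12.7744

12.7744 bits


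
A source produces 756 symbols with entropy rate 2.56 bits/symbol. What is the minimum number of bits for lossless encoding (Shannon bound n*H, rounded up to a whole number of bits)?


Minimum bits >= n * H = 756 * 2.56 = 1935.36, rounded up to a whole number of bits = 1936

1936 bits


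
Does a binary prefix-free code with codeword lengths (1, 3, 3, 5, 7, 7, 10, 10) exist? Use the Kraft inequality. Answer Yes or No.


Kraft sum = sum(2^(-l_i)) = 0.7988, need <= 1. Result: satisfied (a binary prefix-free code with these lengths exists)

Yes


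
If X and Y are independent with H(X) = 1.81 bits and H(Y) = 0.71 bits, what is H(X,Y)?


For independent variables, H(X,Y) = H(X) + H(Y) = 1.81 + 0.71 = 2.52

2.52 bits


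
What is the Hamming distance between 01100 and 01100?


Count differing positions: . . . . . = 0 differences

0


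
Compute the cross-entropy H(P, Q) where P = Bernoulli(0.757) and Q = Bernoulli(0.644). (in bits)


H(P,Q) = -p*log2(q) - (1-p)*log2(1-q). -0.757*log2(0.644) = 0.480595; -0.243*log2(0.356) = 0.362082. H(P,Q) = 0.480595 + 0.362082 = 0.8427

0.8427 bits


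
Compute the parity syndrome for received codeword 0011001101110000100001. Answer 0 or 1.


Syndrome = XOR of all bits = 0 XOR 0 XOR 1 XOR 1 XOR 0 XOR 0 XOR 1 XOR 1 XOR 0 XOR 1 XOR 1 XOR 1 XOR 0 XOR 0 XOR 0 XOR 0 XOR 1 XOR 0 XOR 0 XOR 0 XOR 0 XOR 1 = 1

1


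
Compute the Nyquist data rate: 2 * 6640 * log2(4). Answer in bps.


Rate = 2 * B * log2(M) = 2 * 6640 * 2.0 = 26560.0

26560.0 bps


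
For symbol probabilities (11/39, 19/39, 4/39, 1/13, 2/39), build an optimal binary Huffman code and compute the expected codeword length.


Huffman construction (repeatedly merge the two least-probable nodes; each merge adds 1 bit to every symbol beneath it): 2/39 + 1/13 = 5/39; 4/39 + 5/39 = 3/13; 3/13 + 11/39 = 20/39; 19/39 + 20/39 = 1. Resulting codeword lengths (in the order the probabilities were given): (2, 1, 3, 4, 4). L_avg = sum(p_i * l_i) = 11/39*2 + 19/39*1 + 4/39*3 + 1/13*4 + 2/39*4 = 73/39 = 1.8718

1.8718 bits


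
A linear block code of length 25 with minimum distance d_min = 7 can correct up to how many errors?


Correction capability = floor((d-1)/2) = floor((7-1)/2) = 3

3 errors


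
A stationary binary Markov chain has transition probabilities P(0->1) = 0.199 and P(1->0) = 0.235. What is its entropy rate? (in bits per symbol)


Stationary distribution: pi_0 = p10/(p01+p10) = 0.5415, pi_1 = 0.4585. Entropy rate H' = pi_0*H(p01) + pi_1*H(p10) = 0.5415*0.7199 + 0.4585*0.7866 = 0.7505

0.7505 bits/symbol


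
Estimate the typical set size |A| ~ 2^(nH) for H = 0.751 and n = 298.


log2|A_typical| = nH = 298 * 0.751 = 223.798, so |A_typical| ~ 2^223.798 = 2.344e+67

2.344e+67


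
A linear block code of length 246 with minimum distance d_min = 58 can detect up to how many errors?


Detection capability = d_min - 1 = 58 - 1 = 57

57 errors


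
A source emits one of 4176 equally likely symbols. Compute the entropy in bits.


H = log2(n) = log2(4176) = 12.0279

12.0279 bits


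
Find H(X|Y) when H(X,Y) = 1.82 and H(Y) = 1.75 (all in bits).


H(X|Y) = H(X,Y) - H(Y) = 1.82 - 1.75 = 0.07

0.07 bits


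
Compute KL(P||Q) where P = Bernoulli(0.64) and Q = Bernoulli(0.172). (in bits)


KL = p*log2(p/q) + (1-p)*log2((1-p)/(1-q)) = 0.64*log2(0.64/0.172) + 0.36*log2(0.36/0.828) = 0.7806

0.7806 bits


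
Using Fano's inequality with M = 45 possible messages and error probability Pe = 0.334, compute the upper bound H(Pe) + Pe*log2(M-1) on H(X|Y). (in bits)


H(Pe) = -Pe*log2(Pe) - (1-Pe)*log2(1-Pe) = -0.334*log2(0.334) - 0.666*log2(0.666) = 0.528415 + 0.390546 = 0.919. Pe*log2(M-1) = 0.334*log2(44) = 1.823450. Bound = H(Pe) + Pe*log2(M-1) = 0.528415 + 0.390546 + 1.823450 = 2.7424

2.7424 bits


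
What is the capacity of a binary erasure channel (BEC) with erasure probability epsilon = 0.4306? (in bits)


C = 1 - epsilon = 1 - 0.4306 = 0.5694

0.5694 bits


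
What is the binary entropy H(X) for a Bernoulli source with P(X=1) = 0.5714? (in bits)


H = -p*log2(p) - (1-p)*log2(1-p). -0.5714*log2(0.5714) = 0.461364; -0.4286*log2(0.4286) = 0.523876. H = 0.461364 + 0.523876 = 0.9852

0.9852 bits


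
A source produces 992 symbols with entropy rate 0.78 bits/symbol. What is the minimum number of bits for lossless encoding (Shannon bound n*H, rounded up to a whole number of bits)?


Minimum bits >= n * H = 992 * 0.78 = 773.76, rounded up to a whole number of bits = 774

774 bits


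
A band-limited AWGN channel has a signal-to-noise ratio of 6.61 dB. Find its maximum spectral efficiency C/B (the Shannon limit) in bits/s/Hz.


SNR_linear = 10^(6.61/10) = 4.5814; C/B = log2(1 + SNR_linear) = log2(1 + 4.5814) = 2.4806

2.4806 bits/s/Hz


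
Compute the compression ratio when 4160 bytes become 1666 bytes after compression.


Ratio = original / compressed = 4160 / 1666 = 2.497

2.497


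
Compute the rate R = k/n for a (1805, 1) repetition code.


Rate = k/n = 1/1805

1/1805


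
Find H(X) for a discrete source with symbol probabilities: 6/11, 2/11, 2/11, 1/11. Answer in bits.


H = -sum(p_i * log2(p_i)). Terms: -(6/11)*log2(6/11) = 0.476983; -(2/11)*log2(2/11) = 0.447169; -(2/11)*log2(2/11) = 0.447169; -(1/11)*log2(1/11) = 0.314494. H = 0.476983 + 0.447169 + 0.447169 + 0.314494 = 1.6858

1.6858 bits


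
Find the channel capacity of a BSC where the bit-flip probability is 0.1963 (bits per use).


H(p) = -p*log2(p) - (1-p)*log2(1-p) = -0.1963*log2(0.1963) - 0.8037*log2(0.8037) = 0.461083 + 0.253383 = 0.7145. C = 1 - H(p) = 1 - 0.7145 = 0.2855

0.2855 bits


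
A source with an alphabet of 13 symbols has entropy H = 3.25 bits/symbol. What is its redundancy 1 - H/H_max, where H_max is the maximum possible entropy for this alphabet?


H_max = log2(K) = log2(13) = 3.7004 bits/symbol. Redundancy = 1 - H/H_max = 1 - 3.25/3.7004 = 1 - 0.8783 = 0.1217

0.1217


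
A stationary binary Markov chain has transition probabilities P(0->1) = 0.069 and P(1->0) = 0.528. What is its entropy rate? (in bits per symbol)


Stationary distribution: pi_0 = p10/(p01+p10) = 0.8844, pi_1 = 0.1156. Entropy rate H' = pi_0*H(p01) + pi_1*H(p10) = 0.8844*0.3622 + 0.1156*0.9977 = 0.4356

0.4356 bits/symbol


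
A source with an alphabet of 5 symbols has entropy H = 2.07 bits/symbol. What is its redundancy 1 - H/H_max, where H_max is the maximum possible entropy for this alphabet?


H_max = log2(K) = log2(5) = 2.3219 bits/symbol. Redundancy = 1 - H/H_max = 1 - 2.07/2.3219 = 1 - 0.8915 = 0.1085

0.1085


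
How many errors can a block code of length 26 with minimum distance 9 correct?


Correction capability = floor((d-1)/2) = floor((9-1)/2) = 4

4 errors


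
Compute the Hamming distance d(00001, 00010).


Count differing positions: . . . ^ ^ = 2 differences

2


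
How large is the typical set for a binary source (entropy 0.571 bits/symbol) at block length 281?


log2|A_typical| = nH = 281 * 0.571 = 160.451, so |A_typical| ~ 2^160.451 = 1.998e+48

1.998e+48


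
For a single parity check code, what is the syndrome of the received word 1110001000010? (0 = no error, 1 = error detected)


Syndrome = XOR of all bits = 1 XOR 1 XOR 1 XOR 0 XOR 0 XOR 0 XOR 1 XOR 0 XOR 0 XOR 0 XOR 0 XOR 1 XOR 0 = 1

1


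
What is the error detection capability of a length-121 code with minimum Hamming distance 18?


Detection capability = d_min - 1 = 18 - 1 = 17

17 errors


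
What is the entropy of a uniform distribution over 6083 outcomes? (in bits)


H = log2(n) = log2(6083) = 12.5706

12.5706 bits


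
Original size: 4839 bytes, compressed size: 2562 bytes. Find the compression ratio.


Ratio = original / compressed = 4839 / 2562 = 1.8888

1.8888


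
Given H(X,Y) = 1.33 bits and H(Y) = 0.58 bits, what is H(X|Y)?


H(X|Y) = H(X,Y) - H(Y) = 1.33 - 0.58 = 0.75

0.75 bits


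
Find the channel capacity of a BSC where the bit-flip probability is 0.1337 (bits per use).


H(p) = -p*log2(p) - (1-p)*log2(1-p) = -0.1337*log2(0.1337) - 0.8663*log2(0.8663) = 0.388122 + 0.179377 = 0.5675. C = 1 - H(p) = 1 - 0.5675 = 0.4325

0.4325 bits


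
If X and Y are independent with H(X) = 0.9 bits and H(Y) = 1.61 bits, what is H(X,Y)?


For independent variables, H(X,Y) = H(X) + H(Y) = 0.9 + 1.61 = 2.51

2.51 bits


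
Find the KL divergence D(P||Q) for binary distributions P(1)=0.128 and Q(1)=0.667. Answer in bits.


KL = p*log2(p/q) + (1-p)*log2((1-p)/(1-q)) = 0.128*log2(0.128/0.667) + 0.872*log2(0.872/0.333) = 0.9062

0.9062 bits


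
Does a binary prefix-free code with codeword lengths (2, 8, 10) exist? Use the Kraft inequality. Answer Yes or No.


Kraft sum = sum(2^(-l_i)) = 0.2549, need <= 1. Result: satisfied (a binary prefix-free code with these lengths exists)

Yes


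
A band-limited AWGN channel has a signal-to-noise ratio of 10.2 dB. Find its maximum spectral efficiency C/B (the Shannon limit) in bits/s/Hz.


SNR_linear = 10^(10.2/10) = 10.4713; C/B = log2(1 + SNR_linear) = log2(1 + 10.4713) = 3.52

3.52 bits/s/Hz


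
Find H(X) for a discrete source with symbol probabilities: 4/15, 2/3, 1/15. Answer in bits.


H = -sum(p_i * log2(p_i)). Terms: -(4/15)*log2(4/15) = 0.508504; -(2/3)*log2(2/3) = 0.389975; -(1/15)*log2(1/15) = 0.260459. H = 0.508504 + 0.389975 + 0.260459 = 1.1589

1.1589 bits


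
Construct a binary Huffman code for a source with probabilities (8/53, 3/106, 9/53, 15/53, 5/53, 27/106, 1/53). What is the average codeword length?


Huffman construction (repeatedly merge the two least-probable nodes; each merge adds 1 bit to every symbol beneath it): 1/53 + 3/106 = 5/106; 5/106 + 5/53 = 15/106; 15/106 + 8/53 = 31/106; 9/53 + 27/106 = 45/106; 15/53 + 31/106 = 61/106; 45/106 + 61/106 = 1. Resulting codeword lengths (in the order the probabilities were given): (3, 5, 2, 2, 4, 2, 5). L_avg = sum(p_i * l_i) = 8/53*3 + 3/106*5 + 9/53*2 + 15/53*2 + 5/53*4 + 27/106*2 + 1/53*5 = 263/106 = 2.4811

2.4811 bits


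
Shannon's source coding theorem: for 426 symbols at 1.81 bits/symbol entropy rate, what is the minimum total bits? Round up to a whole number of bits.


Minimum bits >= n * H = 426 * 1.81 = 771.06, rounded up to a whole number of bits = 772

772 bits


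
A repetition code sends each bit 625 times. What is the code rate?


Rate = k/n = 1/625

1/625


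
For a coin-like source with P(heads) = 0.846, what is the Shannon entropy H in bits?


H = -p*log2(p) - (1-p)*log2(1-p). -0.846*log2(0.846) = 0.204115; -0.154*log2(0.154) = 0.415646. H = 0.204115 + 0.415646 = 0.6198

0.6198 bits


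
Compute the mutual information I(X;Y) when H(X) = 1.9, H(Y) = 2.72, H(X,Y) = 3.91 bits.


I(X;Y) = H(X) + H(Y) - H(X,Y) = 1.9 + 2.72 - 3.91 = 0.71

0.71 bits


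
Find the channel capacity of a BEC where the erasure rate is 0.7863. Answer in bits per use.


C = 1 - epsilon = 1 - 0.7863 = 0.2137

0.2137 bits


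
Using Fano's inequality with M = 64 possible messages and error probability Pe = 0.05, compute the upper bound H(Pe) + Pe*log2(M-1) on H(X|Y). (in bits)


H(Pe) = -Pe*log2(Pe) - (1-Pe)*log2(1-Pe) = -0.05*log2(0.05) - 0.95*log2(0.95) = 0.216096 + 0.070301 = 0.2864. Pe*log2(M-1) = 0.05*log2(63) = 0.298864. Bound = H(Pe) + Pe*log2(M-1) = 0.216096 + 0.070301 + 0.298864 = 0.5853

0.5853 bits
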